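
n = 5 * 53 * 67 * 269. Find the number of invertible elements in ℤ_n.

3679104

φ(5) = 5 − 1 = 4.
φ(53) = 53 − 1 = 52.
φ(67) = 67 − 1 = 66.
φ(269) = 269 − 1 = 268.
Multiply: 4 · 52 · 66 · 268 = 3679104.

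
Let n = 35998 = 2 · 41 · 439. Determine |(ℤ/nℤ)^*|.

17520

φ(35998) = 35998 · (1 − 1/2) · (1 − 1/41) · (1 − 1/439)
       = 35998 · 17520/35998 = 17520.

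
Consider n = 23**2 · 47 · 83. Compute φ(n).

φ(2063629) = 2063629 · (1 − 1/23) · (1 − 1/47) · (1 − 1/83)
       = 2063629 · 82984/89723 = 1908632.

1908632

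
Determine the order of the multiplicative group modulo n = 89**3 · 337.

φ(89^3) = 89^2·(89−1) = 7921·88 = 697048.
φ(337) = 337 − 1 = 336.
Multiply: 697048 · 336 = 234208128.

234208128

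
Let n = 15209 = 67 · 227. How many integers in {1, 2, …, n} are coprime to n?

φ(15209) = 15209 · (1 − 1/67) · (1 − 1/227)
       = 15209 · 14916/15209 = 14916.

14916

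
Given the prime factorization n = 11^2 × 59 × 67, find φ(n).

φ(478313) = 478313 · (1 − 1/11) · (1 − 1/59) · (1 − 1/67)
       = 478313 · 38280/43483 = 421080.

421080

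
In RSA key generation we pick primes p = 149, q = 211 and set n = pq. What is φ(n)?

φ(n) = (p − 1)(q − 1) = (149−1)(211−1) = 148·210 = 31080.

31080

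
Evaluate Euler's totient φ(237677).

192000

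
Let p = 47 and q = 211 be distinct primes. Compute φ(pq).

φ(9917) = 9917 · (1 − 1/47) · (1 − 1/211)
       = 9917 · 9660/9917 = 9660.

9660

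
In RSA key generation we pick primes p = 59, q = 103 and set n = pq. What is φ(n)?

5916

For distinct primes, φ(pq) = (p−1)(q−1) = 58 × 102 = 5916.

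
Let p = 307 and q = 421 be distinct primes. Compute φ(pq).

φ(307) = 307 − 1 = 306.
φ(421) = 421 − 1 = 420.
Multiply: 306 · 420 = 128520.

128520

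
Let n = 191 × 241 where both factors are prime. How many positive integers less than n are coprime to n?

45600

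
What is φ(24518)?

10560

Factor 24518: 24518 = 2 * 13 * 23 * 41.
φ(2) = 2 − 1 = 1.
φ(13) = 13 − 1 = 12.
φ(23) = 23 − 1 = 22.
φ(41) = 41 − 1 = 40.
Since φ is multiplicative, φ(24518) = 1 · 12 · 22 · 40 = 10560.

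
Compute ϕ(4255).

4255 = 5 * 23 * 37.
φ(4255) = 4255 · (1 − 1/5) · (1 − 1/23) · (1 − 1/37)
       = 4255 · 3168/4255 = 3168.

3168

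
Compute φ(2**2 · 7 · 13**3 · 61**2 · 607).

53976274560

φ(2^2) = 2^2 − 2^1 = 4 − 2 = 2.
φ(7) = 7 − 1 = 6.
φ(13^3) = 13^3 − 13^2 = 2197 − 169 = 2028.
φ(61^2) = 61^1·(61−1) = 61·60 = 3660.
φ(607) = 607 − 1 = 606.
Multiply: 2 · 6 · 2028 · 3660 · 606 = 53976274560.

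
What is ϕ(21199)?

18816

First factor: 21199 = 17 * 29 * 43.
φ(21199) = 21199 · (1 − 1/17) · (1 − 1/29) · (1 − 1/43)
       = 21199 · 18816/21199 = 18816.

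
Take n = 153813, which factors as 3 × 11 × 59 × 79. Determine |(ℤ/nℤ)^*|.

90480

φ(153813) = 153813 · (1 − 1/3) · (1 − 1/11) · (1 − 1/59) · (1 − 1/79)
       = 153813 · 90480/153813 = 90480.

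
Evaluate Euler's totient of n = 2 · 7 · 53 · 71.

φ(52682) = 52682 · (1 − 1/2) · (1 − 1/7) · (1 − 1/53) · (1 − 1/71)
       = 52682 · 21840/52682 = 21840.

21840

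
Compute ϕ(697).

640

697 = 17 × 41.
φ(17) = 17 − 1 = 16.
φ(41) = 41 − 1 = 40.
Since φ is multiplicative, φ(697) = 16 · 40 = 640.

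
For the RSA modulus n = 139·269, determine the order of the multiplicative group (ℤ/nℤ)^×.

φ(pq) = (p−1)(q−1) = 138 · 268 = 36984.

36984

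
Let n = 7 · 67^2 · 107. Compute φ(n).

2812392

φ(3362261) = 3362261 · (1 − 1/7) · (1 − 1/67) · (1 − 1/107)
       = 3362261 · 41976/50183 = 2812392.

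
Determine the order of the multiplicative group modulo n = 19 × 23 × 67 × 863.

φ(25267777) = 25267777 · (1 − 1/19) · (1 − 1/23) · (1 − 1/67) · (1 − 1/863)
       = 25267777 · 22529232/25267777 = 22529232.

22529232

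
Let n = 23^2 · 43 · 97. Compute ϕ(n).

φ(23^2) = 23^1·(23−1) = 23·22 = 506.
φ(43) = 43 − 1 = 42.
φ(97) = 97 − 1 = 96.
Multiply: 506 · 42 · 96 = 2040192.

2040192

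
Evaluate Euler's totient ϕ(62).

Prime factorization: 62 = 2 × 31.
φ(2) = 2 − 1 = 1.
φ(31) = 31 − 1 = 30.
Since φ is multiplicative, φ(62) = 1 · 30 = 30.

30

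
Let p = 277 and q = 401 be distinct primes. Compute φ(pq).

For distinct primes, φ(pq) = (p−1)(q−1) = 276 × 400 = 110400.

110400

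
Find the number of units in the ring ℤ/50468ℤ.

21600

Factor 50468: 50468 = 2^2 × 11 × 31 × 37.
φ(50468) = 50468 · (1 − 1/2) · (1 − 1/11) · (1 − 1/31) · (1 − 1/37)
       = 50468 · 10800/25234 = 21600.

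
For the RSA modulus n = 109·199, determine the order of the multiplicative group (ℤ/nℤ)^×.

21384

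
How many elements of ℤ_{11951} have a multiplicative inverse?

11951 = 17 · 19 · 37.
φ(17) = 17 − 1 = 16.
φ(19) = 19 − 1 = 18.
φ(37) = 37 − 1 = 36.
Since φ is multiplicative, φ(11951) = 16 · 18 · 36 = 10368.

10368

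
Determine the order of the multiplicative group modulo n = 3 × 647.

φ(1941) = 1941 · (1 − 1/3) · (1 − 1/647)
       = 1941 · 1292/1941 = 1292.

1292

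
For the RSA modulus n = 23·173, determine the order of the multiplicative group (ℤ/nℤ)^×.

For distinct primes, φ(pq) = (p−1)(q−1) = 22 × 172 = 3784.

3784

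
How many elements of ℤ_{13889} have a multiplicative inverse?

12096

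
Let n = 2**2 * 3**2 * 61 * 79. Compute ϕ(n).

φ(173484) = 173484 · (1 − 1/2) · (1 − 1/3) · (1 − 1/61) · (1 − 1/79)
       = 173484 · 9360/28914 = 56160.

56160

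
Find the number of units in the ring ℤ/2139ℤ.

1320

Prime factorization: 2139 = 3 · 23 · 31.
φ(2139) = 2139 · (1 − 1/3) · (1 − 1/23) · (1 − 1/31)
       = 2139 · 1320/2139 = 1320.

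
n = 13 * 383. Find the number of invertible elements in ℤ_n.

4584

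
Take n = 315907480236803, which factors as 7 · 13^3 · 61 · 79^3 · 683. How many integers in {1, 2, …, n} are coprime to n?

242383811978880

φ(7) = 7 − 1 = 6.
φ(13^3) = 13^2·(13−1) = 169·12 = 2028.
φ(61) = 61 − 1 = 60.
φ(79^3) = 79^2·(79−1) = 6241·78 = 486798.
φ(683) = 683 − 1 = 682.
Multiply: 6 · 2028 · 60 · 486798 · 682 = 242383811978880.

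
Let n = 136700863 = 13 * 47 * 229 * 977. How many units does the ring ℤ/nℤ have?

122835456

φ(13) = 13 − 1 = 12.
φ(47) = 47 − 1 = 46.
φ(229) = 229 − 1 = 228.
φ(977) = 977 − 1 = 976.
Since φ is multiplicative, φ(136700863) = 12 · 46 · 228 · 976 = 122835456.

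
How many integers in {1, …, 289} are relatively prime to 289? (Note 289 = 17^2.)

φ(289) = 289 · (1 − 1/17)
       = 289 · 16/17 = 272.

272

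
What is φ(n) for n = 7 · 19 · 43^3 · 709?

5938041312

φ(7) = 7 − 1 = 6.
φ(19) = 19 − 1 = 18.
φ(43^3) = 43^2·(43−1) = 1849·42 = 77658.
φ(709) = 709 − 1 = 708.
φ(7497271579) = 6 × 18 × 77658 × 708 = 5938041312.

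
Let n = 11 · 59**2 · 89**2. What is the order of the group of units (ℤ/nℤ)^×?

φ(11) = 11 − 1 = 10.
φ(59^2) = 59^1·(59−1) = 59·58 = 3422.
φ(89^2) = 89^2 − 89^1 = 7921 − 89 = 7832.
φ(303303011) = 10 × 3422 × 7832 = 268011040.

268011040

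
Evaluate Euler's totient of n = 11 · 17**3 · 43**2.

φ(11) = 11 − 1 = 10.
φ(17^3) = 17^3 − 17^2 = 4913 − 289 = 4624.
φ(43^2) = 43^2 − 43^1 = 1849 − 43 = 1806.
Multiply: 10 · 4624 · 1806 = 83509440.

83509440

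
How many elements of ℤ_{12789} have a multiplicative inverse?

7056

Factor 12789: 12789 = 3^2 · 7^2 · 29.
φ(3^2) = 3^1·(3−1) = 3·2 = 6.
φ(7^2) = 7^2 − 7^1 = 49 − 7 = 42.
φ(29) = 29 − 1 = 28.
φ(12789) = 6 × 42 × 28 = 7056.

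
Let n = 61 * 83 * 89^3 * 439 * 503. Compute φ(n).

754059500156160

φ(61) = 61 − 1 = 60.
φ(83) = 83 − 1 = 82.
φ(89^3) = 89^3 − 89^2 = 704969 − 7921 = 697048.
φ(439) = 439 − 1 = 438.
φ(503) = 503 − 1 = 502.
φ(788152854164399) = 60 × 82 × 697048 × 438 × 502 = 754059500156160.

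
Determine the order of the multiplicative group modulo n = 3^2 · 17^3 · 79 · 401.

φ(1400750343) = 1400750343 · (1 − 1/3) · (1 − 1/17) · (1 − 1/79) · (1 − 1/401)
       = 1400750343 · 998400/1615629 = 865612800.

865612800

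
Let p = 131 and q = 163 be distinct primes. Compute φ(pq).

21060

For distinct primes, φ(pq) = (p−1)(q−1) = 130 × 162 = 21060.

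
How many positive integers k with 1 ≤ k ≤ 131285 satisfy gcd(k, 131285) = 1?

79200

Prime factorization: 131285 = 5 · 7 · 11^2 · 31.
φ(5) = 5 − 1 = 4.
φ(7) = 7 − 1 = 6.
φ(11^2) = 11^1·(11−1) = 11·10 = 110.
φ(31) = 31 − 1 = 30.
Since φ is multiplicative, φ(131285) = 4 · 6 · 110 · 30 = 79200.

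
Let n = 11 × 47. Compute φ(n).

460

φ(11) = 11 − 1 = 10.
φ(47) = 47 − 1 = 46.
φ(517) = 10 × 46 = 460.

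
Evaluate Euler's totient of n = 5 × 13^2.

624

φ(5) = 5 − 1 = 4.
φ(13^2) = 13^2 − 13^1 = 169 − 13 = 156.
φ(845) = 4 × 156 = 624.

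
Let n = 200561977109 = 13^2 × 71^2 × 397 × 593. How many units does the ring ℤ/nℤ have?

181759818240

φ(200561977109) = 200561977109 · (1 − 1/13) · (1 − 1/71) · (1 − 1/397) · (1 − 1/593)
       = 200561977109 · 196922880/217293583 = 181759818240.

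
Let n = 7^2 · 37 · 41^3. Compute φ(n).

101666880

φ(124953773) = 124953773 · (1 − 1/7) · (1 − 1/37) · (1 − 1/41)
       = 124953773 · 8640/10619 = 101666880.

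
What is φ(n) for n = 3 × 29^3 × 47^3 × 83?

φ(3) = 3 − 1 = 2.
φ(29^3) = 29^3 − 29^2 = 24389 − 841 = 23548.
φ(47^3) = 47^2·(47−1) = 2209·46 = 101614.
φ(83) = 83 − 1 = 82.
Since φ is multiplicative, φ(630502647603) = 2 · 23548 · 101614 · 82 = 392420261408.

392420261408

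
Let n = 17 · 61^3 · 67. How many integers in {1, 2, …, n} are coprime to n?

235762560

φ(17) = 17 − 1 = 16.
φ(61^3) = 61^2·(61−1) = 3721·60 = 223260.
φ(67) = 67 − 1 = 66.
Multiply: 16 · 223260 · 66 = 235762560.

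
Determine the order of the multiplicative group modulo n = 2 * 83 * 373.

30504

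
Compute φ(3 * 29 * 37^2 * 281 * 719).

φ(24063451017) = 24063451017 · (1 − 1/3) · (1 − 1/29) · (1 − 1/37) · (1 − 1/281) · (1 − 1/719)
       = 24063451017 · 405296640/650363541 = 14995975680.

14995975680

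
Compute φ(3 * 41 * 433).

34560

φ(3) = 3 − 1 = 2.
φ(41) = 41 − 1 = 40.
φ(433) = 433 − 1 = 432.
Multiply: 2 · 40 · 432 = 34560.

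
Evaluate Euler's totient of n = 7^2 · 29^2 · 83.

φ(3420347) = 3420347 · (1 − 1/7) · (1 − 1/29) · (1 − 1/83)
       = 3420347 · 13776/16849 = 2796528.

2796528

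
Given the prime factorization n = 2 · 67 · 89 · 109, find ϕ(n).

627264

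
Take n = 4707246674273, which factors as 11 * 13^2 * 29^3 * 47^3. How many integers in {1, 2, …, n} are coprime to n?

φ(4707246674273) = 4707246674273 · (1 − 1/11) · (1 − 1/13) · (1 − 1/29) · (1 − 1/47)
       = 4707246674273 · 154560/194909 = 3732778096320.

3732778096320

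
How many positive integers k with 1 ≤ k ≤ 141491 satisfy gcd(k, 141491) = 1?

107520

First factor: 141491 = 7 × 17 × 29 × 41.
φ(7) = 7 − 1 = 6.
φ(17) = 17 − 1 = 16.
φ(29) = 29 − 1 = 28.
φ(41) = 41 − 1 = 40.
Multiply: 6 · 16 · 28 · 40 = 107520.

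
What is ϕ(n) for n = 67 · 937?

φ(67) = 67 − 1 = 66.
φ(937) = 937 − 1 = 936.
φ(62779) = 66 × 936 = 61776.

61776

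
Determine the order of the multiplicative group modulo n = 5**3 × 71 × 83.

574000

φ(736625) = 736625 · (1 − 1/5) · (1 − 1/71) · (1 − 1/83)
       = 736625 · 22960/29465 = 574000.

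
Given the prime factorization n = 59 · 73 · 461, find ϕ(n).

1920960

φ(1985527) = 1985527 · (1 − 1/59) · (1 − 1/73) · (1 − 1/461)
       = 1985527 · 1920960/1985527 = 1920960.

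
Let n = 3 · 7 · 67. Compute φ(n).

φ(1407) = 1407 · (1 − 1/3) · (1 − 1/7) · (1 − 1/67)
       = 1407 · 792/1407 = 792.

792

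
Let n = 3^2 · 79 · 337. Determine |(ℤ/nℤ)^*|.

φ(239607) = 239607 · (1 − 1/3) · (1 − 1/79) · (1 − 1/337)
       = 239607 · 52416/79869 = 157248.

157248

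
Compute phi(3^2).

6

φ(3^2) = 3^2 − 3^1 = 9 − 3 = 6.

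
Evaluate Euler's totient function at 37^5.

φ(37^5) = 37^4·(37−1) = 1874161·36 = 67469796.

67469796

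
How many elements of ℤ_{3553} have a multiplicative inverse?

2880

Prime factorization: 3553 = 11 * 17 * 19.
φ(11) = 11 − 1 = 10.
φ(17) = 17 − 1 = 16.
φ(19) = 19 − 1 = 18.
Multiply: 10 · 16 · 18 = 2880.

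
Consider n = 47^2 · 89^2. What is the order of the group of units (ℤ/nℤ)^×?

16932784

φ(47^2) = 47^2 − 47^1 = 2209 − 47 = 2162.
φ(89^2) = 89^1·(89−1) = 89·88 = 7832.
Multiply: 2162 · 7832 = 16932784.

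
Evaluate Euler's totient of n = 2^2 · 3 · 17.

64

φ(2^2) = 2^1·(2−1) = 2·1 = 2.
φ(3) = 3 − 1 = 2.
φ(17) = 17 − 1 = 16.
φ(204) = 2 × 2 × 16 = 64.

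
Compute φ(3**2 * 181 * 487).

φ(793323) = 793323 · (1 − 1/3) · (1 − 1/181) · (1 − 1/487)
       = 793323 · 174960/264441 = 524880.

524880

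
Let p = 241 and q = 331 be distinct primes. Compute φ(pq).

φ(pq) = (p−1)(q−1) = 240 · 330 = 79200.

79200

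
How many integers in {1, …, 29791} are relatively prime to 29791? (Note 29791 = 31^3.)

28830

φ(31^3) = 31^3 − 31^2 = 29791 − 961 = 28830.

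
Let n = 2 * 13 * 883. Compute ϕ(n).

10584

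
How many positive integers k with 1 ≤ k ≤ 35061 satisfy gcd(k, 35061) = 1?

20160

35061 = 3 × 13 × 29 × 31.
φ(35061) = 35061 · (1 − 1/3) · (1 − 1/13) · (1 − 1/29) · (1 − 1/31)
       = 35061 · 20160/35061 = 20160.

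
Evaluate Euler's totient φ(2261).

Prime factorization: 2261 = 7 · 17 · 19.
φ(2261) = 2261 · (1 − 1/7) · (1 − 1/17) · (1 − 1/19)
       = 2261 · 1728/2261 = 1728.

1728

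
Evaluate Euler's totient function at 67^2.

4422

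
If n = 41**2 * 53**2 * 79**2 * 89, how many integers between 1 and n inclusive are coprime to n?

2450910359040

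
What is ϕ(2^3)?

φ(2^3) = 2^2·(2−1) = 4·1 = 4.

4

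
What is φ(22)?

Prime factorization: 22 = 2 * 11.
φ(22) = 22 · (1 − 1/2) · (1 − 1/11)
       = 22 · 10/22 = 10.

10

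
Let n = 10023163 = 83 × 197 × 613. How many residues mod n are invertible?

φ(10023163) = 10023163 · (1 − 1/83) · (1 − 1/197) · (1 − 1/613)
       = 10023163 · 9836064/10023163 = 9836064.

9836064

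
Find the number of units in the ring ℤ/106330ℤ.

Factor 106330: 106330 = 2 · 5 · 7**3 · 31.
φ(2) = 2 − 1 = 1.
φ(5) = 5 − 1 = 4.
φ(7^3) = 7^2·(7−1) = 49·6 = 294.
φ(31) = 31 − 1 = 30.
Since φ is multiplicative, φ(106330) = 1 · 4 · 294 · 30 = 35280.

35280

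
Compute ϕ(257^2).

φ(66049) = 66049 · (1 − 1/257)
       = 66049 · 256/257 = 65792.

65792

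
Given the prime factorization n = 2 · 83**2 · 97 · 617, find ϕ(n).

φ(824599522) = 824599522 · (1 − 1/2) · (1 − 1/83) · (1 − 1/97) · (1 − 1/617)
       = 824599522 · 4849152/9934934 = 402479616.

402479616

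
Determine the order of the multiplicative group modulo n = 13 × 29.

336

φ(377) = 377 · (1 − 1/13) · (1 − 1/29)
       = 377 · 336/377 = 336.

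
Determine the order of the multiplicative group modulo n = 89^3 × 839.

584126224

φ(591468991) = 591468991 · (1 − 1/89) · (1 − 1/839)
       = 591468991 · 73744/74671 = 584126224.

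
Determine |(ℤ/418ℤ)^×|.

180

First factor: 418 = 2 × 11 × 19.
φ(418) = 418 · (1 − 1/2) · (1 − 1/11) · (1 − 1/19)
       = 418 · 180/418 = 180.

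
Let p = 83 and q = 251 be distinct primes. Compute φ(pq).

φ(pq) = (p−1)(q−1) = 82 · 250 = 20500.

20500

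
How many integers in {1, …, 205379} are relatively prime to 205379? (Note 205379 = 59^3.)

201898

φ(205379) = 205379 · (1 − 1/59)
       = 205379 · 58/59 = 201898.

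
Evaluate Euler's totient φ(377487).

Prime factorization: 377487 = 3^3 · 11 · 31 · 41.
φ(377487) = 377487 · (1 − 1/3) · (1 − 1/11) · (1 − 1/31) · (1 − 1/41)
       = 377487 · 24000/41943 = 216000.

216000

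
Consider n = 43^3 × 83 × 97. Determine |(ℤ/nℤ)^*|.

φ(43^3) = 43^3 − 43^2 = 79507 − 1849 = 77658.
φ(83) = 83 − 1 = 82.
φ(97) = 97 − 1 = 96.
Since φ is multiplicative, φ(640110857) = 77658 · 82 · 96 = 611323776.

611323776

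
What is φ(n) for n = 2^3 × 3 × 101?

800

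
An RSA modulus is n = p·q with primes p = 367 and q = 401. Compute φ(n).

For distinct primes, φ(pq) = (p−1)(q−1) = 366 × 400 = 146400.

146400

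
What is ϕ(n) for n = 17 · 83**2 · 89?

φ(17) = 17 − 1 = 16.
φ(83^2) = 83^2 − 83^1 = 6889 − 83 = 6806.
φ(89) = 89 − 1 = 88.
Since φ is multiplicative, φ(10423057) = 16 · 6806 · 88 = 9582848.

9582848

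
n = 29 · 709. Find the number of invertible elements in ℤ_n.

19824

φ(20561) = 20561 · (1 − 1/29) · (1 − 1/709)
       = 20561 · 19824/20561 = 19824.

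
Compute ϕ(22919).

Factor 22919: 22919 = 13 × 41 × 43.
φ(22919) = 22919 · (1 − 1/13) · (1 − 1/41) · (1 − 1/43)
       = 22919 · 20160/22919 = 20160.

20160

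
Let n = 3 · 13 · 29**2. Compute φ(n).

19488

φ(3) = 3 − 1 = 2.
φ(13) = 13 − 1 = 12.
φ(29^2) = 29^2 − 29^1 = 841 − 29 = 812.
Multiply: 2 · 12 · 812 = 19488.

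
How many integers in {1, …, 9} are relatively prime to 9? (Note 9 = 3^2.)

6

φ(3^2) = 3^1·(3−1) = 3·2 = 6.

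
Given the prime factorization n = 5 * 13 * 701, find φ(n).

φ(45565) = 45565 · (1 − 1/5) · (1 − 1/13) · (1 − 1/701)
       = 45565 · 33600/45565 = 33600.

33600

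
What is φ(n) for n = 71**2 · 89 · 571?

249295200

φ(256178579) = 256178579 · (1 − 1/71) · (1 − 1/89) · (1 − 1/571)
       = 256178579 · 3511200/3608149 = 249295200.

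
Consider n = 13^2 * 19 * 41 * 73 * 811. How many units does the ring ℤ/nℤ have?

6550502400

φ(7794134153) = 7794134153 · (1 − 1/13) · (1 − 1/19) · (1 − 1/41) · (1 − 1/73) · (1 − 1/811)
       = 7794134153 · 503884800/599548781 = 6550502400.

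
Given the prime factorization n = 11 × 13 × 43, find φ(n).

φ(11) = 11 − 1 = 10.
φ(13) = 13 − 1 = 12.
φ(43) = 43 − 1 = 42.
φ(6149) = 10 × 12 × 42 = 5040.

5040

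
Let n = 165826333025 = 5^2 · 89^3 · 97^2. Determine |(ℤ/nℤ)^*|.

φ(165826333025) = 165826333025 · (1 − 1/5) · (1 − 1/89) · (1 − 1/97)
       = 165826333025 · 33792/43165 = 129818219520.

129818219520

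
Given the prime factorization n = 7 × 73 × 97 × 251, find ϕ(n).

10368000

φ(12441317) = 12441317 · (1 − 1/7) · (1 − 1/73) · (1 − 1/97) · (1 − 1/251)
       = 12441317 · 10368000/12441317 = 10368000.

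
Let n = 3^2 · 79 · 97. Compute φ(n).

φ(68967) = 68967 · (1 − 1/3) · (1 − 1/79) · (1 − 1/97)
       = 68967 · 14976/22989 = 44928.

44928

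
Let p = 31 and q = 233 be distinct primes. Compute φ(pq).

For distinct primes, φ(pq) = (p−1)(q−1) = 30 × 232 = 6960.

6960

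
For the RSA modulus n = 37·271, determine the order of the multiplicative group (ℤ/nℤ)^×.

9720

φ(pq) = (p−1)(q−1) = 36 · 270 = 9720.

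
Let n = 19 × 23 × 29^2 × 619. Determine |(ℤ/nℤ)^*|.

198719136

φ(227493023) = 227493023 · (1 − 1/19) · (1 − 1/23) · (1 − 1/29) · (1 − 1/619)
       = 227493023 · 6852384/7844587 = 198719136.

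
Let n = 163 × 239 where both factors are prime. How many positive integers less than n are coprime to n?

38556

φ(38957) = 38957 · (1 − 1/163) · (1 − 1/239)
       = 38957 · 38556/38957 = 38556.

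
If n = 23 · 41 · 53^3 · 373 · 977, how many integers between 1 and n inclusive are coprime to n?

φ(51161432619631) = 51161432619631 · (1 − 1/23) · (1 − 1/41) · (1 − 1/53) · (1 − 1/373) · (1 − 1/977)
       = 51161432619631 · 16614174720/18213397159 = 46669216788480.

46669216788480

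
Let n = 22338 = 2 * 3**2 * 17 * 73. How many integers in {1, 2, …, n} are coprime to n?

φ(22338) = 22338 · (1 − 1/2) · (1 − 1/3) · (1 − 1/17) · (1 − 1/73)
       = 22338 · 2304/7446 = 6912.

6912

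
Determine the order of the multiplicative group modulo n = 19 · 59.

1044

φ(1121) = 1121 · (1 − 1/19) · (1 − 1/59)
       = 1121 · 1044/1121 = 1044.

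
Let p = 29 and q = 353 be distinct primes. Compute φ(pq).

φ(29) = 29 − 1 = 28.
φ(353) = 353 − 1 = 352.
Since φ is multiplicative, φ(10237) = 28 · 352 = 9856.

9856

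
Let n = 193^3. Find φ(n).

7151808

φ(193^3) = 193^3 − 193^2 = 7189057 − 37249 = 7151808.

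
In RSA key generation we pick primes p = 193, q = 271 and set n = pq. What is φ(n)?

φ(193) = 193 − 1 = 192.
φ(271) = 271 − 1 = 270.
Since φ is multiplicative, φ(52303) = 192 · 270 = 51840.

51840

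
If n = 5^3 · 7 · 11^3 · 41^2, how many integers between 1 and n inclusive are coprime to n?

φ(1957734625) = 1957734625 · (1 − 1/5) · (1 − 1/7) · (1 − 1/11) · (1 − 1/41)
       = 1957734625 · 9600/15785 = 1190640000.

1190640000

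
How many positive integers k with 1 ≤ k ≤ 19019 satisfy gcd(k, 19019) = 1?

First factor: 19019 = 7 · 11 · 13 · 19.
φ(19019) = 19019 · (1 − 1/7) · (1 − 1/11) · (1 − 1/13) · (1 − 1/19)
       = 19019 · 12960/19019 = 12960.

12960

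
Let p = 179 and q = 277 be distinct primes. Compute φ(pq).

φ(n) = (p − 1)(q − 1) = (179−1)(277−1) = 178·276 = 49128.

49128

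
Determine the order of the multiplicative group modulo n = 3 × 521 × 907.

942240

φ(3) = 3 − 1 = 2.
φ(521) = 521 − 1 = 520.
φ(907) = 907 − 1 = 906.
Multiply: 2 · 520 · 906 = 942240.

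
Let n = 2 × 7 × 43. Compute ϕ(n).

252

φ(2) = 2 − 1 = 1.
φ(7) = 7 − 1 = 6.
φ(43) = 43 − 1 = 42.
Multiply: 1 · 6 · 42 = 252.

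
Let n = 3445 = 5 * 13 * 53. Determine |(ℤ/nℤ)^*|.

2496

φ(5) = 5 − 1 = 4.
φ(13) = 13 − 1 = 12.
φ(53) = 53 − 1 = 52.
φ(3445) = 4 × 12 × 52 = 2496.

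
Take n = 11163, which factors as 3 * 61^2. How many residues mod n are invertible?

7320

φ(11163) = 11163 · (1 − 1/3) · (1 − 1/61)
       = 11163 · 120/183 = 7320.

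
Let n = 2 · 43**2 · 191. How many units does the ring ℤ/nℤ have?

343140

φ(2) = 2 − 1 = 1.
φ(43^2) = 43^2 − 43^1 = 1849 − 43 = 1806.
φ(191) = 191 − 1 = 190.
Since φ is multiplicative, φ(706318) = 1 · 1806 · 190 = 343140.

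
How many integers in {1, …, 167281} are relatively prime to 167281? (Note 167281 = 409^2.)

φ(409^2) = 409^1·(409−1) = 409·408 = 166872.

166872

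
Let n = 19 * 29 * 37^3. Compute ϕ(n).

24839136

φ(27909803) = 27909803 · (1 − 1/19) · (1 − 1/29) · (1 − 1/37)
       = 27909803 · 18144/20387 = 24839136.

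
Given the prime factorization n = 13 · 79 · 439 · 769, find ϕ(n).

φ(346705957) = 346705957 · (1 − 1/13) · (1 − 1/79) · (1 − 1/439) · (1 − 1/769)
       = 346705957 · 314855424/346705957 = 314855424.

314855424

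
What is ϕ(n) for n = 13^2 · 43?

6552

φ(13^2) = 13^2 − 13^1 = 169 − 13 = 156.
φ(43) = 43 − 1 = 42.
Multiply: 156 · 42 = 6552.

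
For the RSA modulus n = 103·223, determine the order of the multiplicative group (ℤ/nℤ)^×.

22644

φ(103) = 103 − 1 = 102.
φ(223) = 223 − 1 = 222.
Multiply: 102 · 222 = 22644.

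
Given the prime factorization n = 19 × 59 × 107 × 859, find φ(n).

φ(103034473) = 103034473 · (1 − 1/19) · (1 − 1/59) · (1 − 1/107) · (1 − 1/859)
       = 103034473 · 94949712/103034473 = 94949712.

94949712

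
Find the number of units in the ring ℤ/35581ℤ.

25344

35581 = 7 · 13 · 17 · 23.
φ(35581) = 35581 · (1 − 1/7) · (1 − 1/13) · (1 − 1/17) · (1 − 1/23)
       = 35581 · 25344/35581 = 25344.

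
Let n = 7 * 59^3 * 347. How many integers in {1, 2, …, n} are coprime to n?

φ(7) = 7 − 1 = 6.
φ(59^3) = 59^2·(59−1) = 3481·58 = 201898.
φ(347) = 347 − 1 = 346.
Multiply: 6 · 201898 · 346 = 419140248.

419140248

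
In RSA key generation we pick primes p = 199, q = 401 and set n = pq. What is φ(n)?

φ(79799) = 79799 · (1 − 1/199) · (1 − 1/401)
       = 79799 · 79200/79799 = 79200.

79200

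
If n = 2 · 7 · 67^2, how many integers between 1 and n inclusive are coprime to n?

26532

φ(2) = 2 − 1 = 1.
φ(7) = 7 − 1 = 6.
φ(67^2) = 67^1·(67−1) = 67·66 = 4422.
Multiply: 1 · 6 · 4422 = 26532.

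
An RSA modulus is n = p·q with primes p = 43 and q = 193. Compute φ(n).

8064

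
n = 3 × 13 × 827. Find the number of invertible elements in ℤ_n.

19824

φ(32253) = 32253 · (1 − 1/3) · (1 − 1/13) · (1 − 1/827)
       = 32253 · 19824/32253 = 19824.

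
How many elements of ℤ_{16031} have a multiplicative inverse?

14080

Prime factorization: 16031 = 17 * 23 * 41.
φ(17) = 17 − 1 = 16.
φ(23) = 23 − 1 = 22.
φ(41) = 41 − 1 = 40.
φ(16031) = 16 × 22 × 40 = 14080.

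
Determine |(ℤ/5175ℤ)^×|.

2640

Factor 5175: 5175 = 3^2 × 5^2 × 23.
φ(5175) = 5175 · (1 − 1/3) · (1 − 1/5) · (1 − 1/23)
       = 5175 · 176/345 = 2640.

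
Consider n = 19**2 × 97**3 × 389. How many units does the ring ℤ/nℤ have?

119859519744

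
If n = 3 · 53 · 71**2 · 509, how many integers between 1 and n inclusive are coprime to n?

262575040

φ(407973171) = 407973171 · (1 − 1/3) · (1 − 1/53) · (1 − 1/71) · (1 − 1/509)
       = 407973171 · 3698240/5746101 = 262575040.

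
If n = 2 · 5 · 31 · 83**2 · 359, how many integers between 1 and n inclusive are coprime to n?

φ(2) = 2 − 1 = 1.
φ(5) = 5 − 1 = 4.
φ(31) = 31 − 1 = 30.
φ(83^2) = 83^1·(83−1) = 83·82 = 6806.
φ(359) = 359 − 1 = 358.
φ(766676810) = 1 × 4 × 30 × 6806 × 358 = 292385760.

292385760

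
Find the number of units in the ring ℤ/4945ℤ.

4945 = 5 × 23 × 43.
φ(5) = 5 − 1 = 4.
φ(23) = 23 − 1 = 22.
φ(43) = 43 − 1 = 42.
φ(4945) = 4 × 22 × 42 = 3696.

3696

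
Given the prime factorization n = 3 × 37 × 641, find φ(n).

φ(3) = 3 − 1 = 2.
φ(37) = 37 − 1 = 36.
φ(641) = 641 − 1 = 640.
Since φ is multiplicative, φ(71151) = 2 · 36 · 640 = 46080.

46080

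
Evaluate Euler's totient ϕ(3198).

960

First factor: 3198 = 2 · 3 · 13 · 41.
φ(3198) = 3198 · (1 − 1/2) · (1 − 1/3) · (1 − 1/13) · (1 − 1/41)
       = 3198 · 960/3198 = 960.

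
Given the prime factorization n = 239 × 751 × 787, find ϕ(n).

φ(239) = 239 − 1 = 238.
φ(751) = 751 − 1 = 750.
φ(787) = 787 − 1 = 786.
Multiply: 238 · 750 · 786 = 140301000.

140301000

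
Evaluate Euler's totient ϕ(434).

Prime factorization: 434 = 2 * 7 * 31.
φ(2) = 2 − 1 = 1.
φ(7) = 7 − 1 = 6.
φ(31) = 31 − 1 = 30.
Since φ is multiplicative, φ(434) = 1 · 6 · 30 = 180.

180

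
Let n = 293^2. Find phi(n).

85556

φ(85849) = 85849 · (1 − 1/293)
       = 85849 · 292/293 = 85556.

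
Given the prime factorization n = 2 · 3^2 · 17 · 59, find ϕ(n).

φ(18054) = 18054 · (1 − 1/2) · (1 − 1/3) · (1 − 1/17) · (1 − 1/59)
       = 18054 · 1856/6018 = 5568.

5568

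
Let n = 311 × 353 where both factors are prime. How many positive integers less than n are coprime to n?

109120

φ(311) = 311 − 1 = 310.
φ(353) = 353 − 1 = 352.
φ(109783) = 310 × 352 = 109120.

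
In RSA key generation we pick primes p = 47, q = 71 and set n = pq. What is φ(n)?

φ(47) = 47 − 1 = 46.
φ(71) = 71 − 1 = 70.
Since φ is multiplicative, φ(3337) = 46 · 70 = 3220.

3220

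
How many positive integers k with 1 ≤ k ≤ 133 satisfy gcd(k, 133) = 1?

108

133 = 7 * 19.
φ(7) = 7 − 1 = 6.
φ(19) = 19 − 1 = 18.
φ(133) = 6 × 18 = 108.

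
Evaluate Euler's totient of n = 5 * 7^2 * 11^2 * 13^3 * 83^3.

φ(5) = 5 − 1 = 4.
φ(7^2) = 7^2 − 7^1 = 49 − 7 = 42.
φ(11^2) = 11^1·(11−1) = 11·10 = 110.
φ(13^3) = 13^3 − 13^2 = 2197 − 169 = 2028.
φ(83^3) = 83^3 − 83^2 = 571787 − 6889 = 564898.
φ(37240524476155) = 4 × 42 × 110 × 2028 × 564898 = 21170930901120.

21170930901120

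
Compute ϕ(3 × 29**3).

47096

φ(73167) = 73167 · (1 − 1/3) · (1 − 1/29)
       = 73167 · 56/87 = 47096.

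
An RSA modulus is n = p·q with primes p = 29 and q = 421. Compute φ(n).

For distinct primes, φ(pq) = (p−1)(q−1) = 28 × 420 = 11760.

11760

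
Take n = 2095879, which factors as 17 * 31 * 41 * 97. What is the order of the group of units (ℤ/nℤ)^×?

φ(17) = 17 − 1 = 16.
φ(31) = 31 − 1 = 30.
φ(41) = 41 − 1 = 40.
φ(97) = 97 − 1 = 96.
Multiply: 16 · 30 · 40 · 96 = 1843200.

1843200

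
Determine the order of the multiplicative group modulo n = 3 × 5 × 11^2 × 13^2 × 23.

φ(3) = 3 − 1 = 2.
φ(5) = 5 − 1 = 4.
φ(11^2) = 11^2 − 11^1 = 121 − 11 = 110.
φ(13^2) = 13^1·(13−1) = 13·12 = 156.
φ(23) = 23 − 1 = 22.
Multiply: 2 · 4 · 110 · 156 · 22 = 3020160.

3020160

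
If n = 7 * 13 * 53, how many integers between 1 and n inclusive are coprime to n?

3744

φ(7) = 7 − 1 = 6.
φ(13) = 13 − 1 = 12.
φ(53) = 53 − 1 = 52.
Since φ is multiplicative, φ(4823) = 6 · 12 · 52 = 3744.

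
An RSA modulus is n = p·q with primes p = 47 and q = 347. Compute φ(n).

φ(pq) = (p−1)(q−1) = 46 · 346 = 15916.

15916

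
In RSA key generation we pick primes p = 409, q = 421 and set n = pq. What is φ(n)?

φ(pq) = (p−1)(q−1) = 408 · 420 = 171360.

171360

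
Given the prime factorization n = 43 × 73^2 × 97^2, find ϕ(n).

φ(2156044123) = 2156044123 · (1 − 1/43) · (1 − 1/73) · (1 − 1/97)
       = 2156044123 · 290304/304483 = 2055642624.

2055642624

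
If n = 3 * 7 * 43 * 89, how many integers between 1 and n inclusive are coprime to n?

44352

φ(3) = 3 − 1 = 2.
φ(7) = 7 − 1 = 6.
φ(43) = 43 − 1 = 42.
φ(89) = 89 − 1 = 88.
Since φ is multiplicative, φ(80367) = 2 · 6 · 42 · 88 = 44352.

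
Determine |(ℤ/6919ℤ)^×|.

5760

6919 = 11 * 17 * 37.
φ(11) = 11 − 1 = 10.
φ(17) = 17 − 1 = 16.
φ(37) = 37 − 1 = 36.
Since φ is multiplicative, φ(6919) = 10 · 16 · 36 = 5760.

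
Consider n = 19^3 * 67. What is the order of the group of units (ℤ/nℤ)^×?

φ(459553) = 459553 · (1 − 1/19) · (1 − 1/67)
       = 459553 · 1188/1273 = 428868.

428868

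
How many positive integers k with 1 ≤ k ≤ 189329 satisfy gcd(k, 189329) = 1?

145152

Prime factorization: 189329 = 7 · 17 · 37 · 43.
φ(189329) = 189329 · (1 − 1/7) · (1 − 1/17) · (1 − 1/37) · (1 − 1/43)
       = 189329 · 145152/189329 = 145152.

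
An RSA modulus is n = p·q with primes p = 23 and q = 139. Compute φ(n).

φ(pq) = (p−1)(q−1) = 22 · 138 = 3036.

3036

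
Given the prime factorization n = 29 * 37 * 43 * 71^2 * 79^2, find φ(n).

φ(29) = 29 − 1 = 28.
φ(37) = 37 − 1 = 36.
φ(43) = 43 − 1 = 42.
φ(71^2) = 71^1·(71−1) = 71·70 = 4970.
φ(79^2) = 79^1·(79−1) = 79·78 = 6162.
Since φ is multiplicative, φ(1451573588459) = 28 · 36 · 42 · 4970 · 6162 = 1296545927040.

1296545927040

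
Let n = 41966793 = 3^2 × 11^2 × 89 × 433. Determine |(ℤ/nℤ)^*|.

25090560

φ(41966793) = 41966793 · (1 − 1/3) · (1 − 1/11) · (1 − 1/89) · (1 − 1/433)
       = 41966793 · 760320/1271721 = 25090560.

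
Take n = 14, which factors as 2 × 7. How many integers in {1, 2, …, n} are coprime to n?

φ(2) = 2 − 1 = 1.
φ(7) = 7 − 1 = 6.
φ(14) = 1 × 6 = 6.

6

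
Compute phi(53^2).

2756

φ(2809) = 2809 · (1 − 1/53)
       = 2809 · 52/53 = 2756.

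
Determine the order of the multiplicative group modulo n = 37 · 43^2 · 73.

φ(4994149) = 4994149 · (1 − 1/37) · (1 − 1/43) · (1 − 1/73)
       = 4994149 · 108864/116143 = 4681152.

4681152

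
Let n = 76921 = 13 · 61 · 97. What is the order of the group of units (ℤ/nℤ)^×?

φ(76921) = 76921 · (1 − 1/13) · (1 − 1/61) · (1 − 1/97)
       = 76921 · 69120/76921 = 69120.

69120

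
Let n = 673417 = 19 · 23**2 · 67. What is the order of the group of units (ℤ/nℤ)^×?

φ(19) = 19 − 1 = 18.
φ(23^2) = 23^2 − 23^1 = 529 − 23 = 506.
φ(67) = 67 − 1 = 66.
Since φ is multiplicative, φ(673417) = 18 · 506 · 66 = 601128.

601128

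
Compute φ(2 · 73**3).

383688

φ(778034) = 778034 · (1 − 1/2) · (1 − 1/73)
       = 778034 · 72/146 = 383688.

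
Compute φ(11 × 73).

720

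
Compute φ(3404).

Prime factorization: 3404 = 2^2 · 23 · 37.
φ(2^2) = 2^1·(2−1) = 2·1 = 2.
φ(23) = 23 − 1 = 22.
φ(37) = 37 − 1 = 36.
Since φ is multiplicative, φ(3404) = 2 · 22 · 36 = 1584.

1584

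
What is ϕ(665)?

Prime factorization: 665 = 5 · 7 · 19.
φ(665) = 665 · (1 − 1/5) · (1 − 1/7) · (1 − 1/19)
       = 665 · 432/665 = 432.

432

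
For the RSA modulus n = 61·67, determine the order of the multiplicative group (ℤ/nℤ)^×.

3960

φ(4087) = 4087 · (1 − 1/61) · (1 − 1/67)
       = 4087 · 3960/4087 = 3960.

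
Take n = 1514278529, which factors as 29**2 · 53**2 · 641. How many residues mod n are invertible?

1432238080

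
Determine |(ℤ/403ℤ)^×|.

360

First factor: 403 = 13 · 31.
φ(403) = 403 · (1 − 1/13) · (1 − 1/31)
       = 403 · 360/403 = 360.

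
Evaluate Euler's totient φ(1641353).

1270080

1641353 = 7^2 × 19 × 41 × 43.
φ(1641353) = 1641353 · (1 − 1/7) · (1 − 1/19) · (1 − 1/41) · (1 − 1/43)
       = 1641353 · 181440/234479 = 1270080.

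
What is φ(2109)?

1296

2109 = 3 * 19 * 37.
φ(2109) = 2109 · (1 − 1/3) · (1 − 1/19) · (1 − 1/37)
       = 2109 · 1296/2109 = 1296.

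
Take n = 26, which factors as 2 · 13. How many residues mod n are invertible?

12

φ(2) = 2 − 1 = 1.
φ(13) = 13 − 1 = 12.
φ(26) = 1 × 12 = 12.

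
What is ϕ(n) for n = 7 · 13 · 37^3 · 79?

φ(7) = 7 − 1 = 6.
φ(13) = 13 − 1 = 12.
φ(37^3) = 37^3 − 37^2 = 50653 − 1369 = 49284.
φ(79) = 79 − 1 = 78.
Multiply: 6 · 12 · 49284 · 78 = 276778944.

276778944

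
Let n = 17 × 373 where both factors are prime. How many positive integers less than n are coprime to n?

5952

φ(6341) = 6341 · (1 − 1/17) · (1 − 1/373)
       = 6341 · 5952/6341 = 5952.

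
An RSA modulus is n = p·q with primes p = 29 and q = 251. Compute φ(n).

7000

φ(pq) = (p−1)(q−1) = 28 · 250 = 7000.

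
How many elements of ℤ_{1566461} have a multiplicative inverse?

1338480

First factor: 1566461 = 13^3 · 23 · 31.
φ(13^3) = 13^2·(13−1) = 169·12 = 2028.
φ(23) = 23 − 1 = 22.
φ(31) = 31 − 1 = 30.
φ(1566461) = 2028 × 22 × 30 = 1338480.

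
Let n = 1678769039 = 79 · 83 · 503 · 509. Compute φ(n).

φ(79) = 79 − 1 = 78.
φ(83) = 83 − 1 = 82.
φ(503) = 503 − 1 = 502.
φ(509) = 509 − 1 = 508.
Since φ is multiplicative, φ(1678769039) = 78 · 82 · 502 · 508 = 1631082336.

1631082336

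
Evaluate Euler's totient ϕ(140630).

Factor 140630: 140630 = 2 * 5 * 7**3 * 41.
φ(140630) = 140630 · (1 − 1/2) · (1 − 1/5) · (1 − 1/7) · (1 − 1/41)
       = 140630 · 960/2870 = 47040.

47040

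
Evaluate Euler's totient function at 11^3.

1210

φ(11^3) = 11^2·(11−1) = 121·10 = 1210.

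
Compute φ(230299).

190080

Prime factorization: 230299 = 17 × 19 × 23 × 31.
φ(230299) = 230299 · (1 − 1/17) · (1 − 1/19) · (1 − 1/23) · (1 − 1/31)
       = 230299 · 190080/230299 = 190080.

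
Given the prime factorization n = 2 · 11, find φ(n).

10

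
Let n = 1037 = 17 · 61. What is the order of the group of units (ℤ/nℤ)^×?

960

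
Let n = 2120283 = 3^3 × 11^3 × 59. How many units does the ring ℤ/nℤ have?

φ(3^3) = 3^3 − 3^2 = 27 − 9 = 18.
φ(11^3) = 11^3 − 11^2 = 1331 − 121 = 1210.
φ(59) = 59 − 1 = 58.
Multiply: 18 · 1210 · 58 = 1263240.

1263240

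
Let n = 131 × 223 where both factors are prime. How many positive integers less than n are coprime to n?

φ(29213) = 29213 · (1 − 1/131) · (1 − 1/223)
       = 29213 · 28860/29213 = 28860.

28860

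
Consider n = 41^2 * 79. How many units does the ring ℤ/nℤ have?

φ(132799) = 132799 · (1 − 1/41) · (1 − 1/79)
       = 132799 · 3120/3239 = 127920.

127920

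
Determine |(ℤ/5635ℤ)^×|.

3696

Factor 5635: 5635 = 5 × 7^2 × 23.
φ(5635) = 5635 · (1 − 1/5) · (1 − 1/7) · (1 − 1/23)
       = 5635 · 528/805 = 3696.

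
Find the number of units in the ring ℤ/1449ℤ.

792

Factor 1449: 1449 = 3^2 · 7 · 23.
φ(1449) = 1449 · (1 − 1/3) · (1 − 1/7) · (1 − 1/23)
       = 1449 · 264/483 = 792.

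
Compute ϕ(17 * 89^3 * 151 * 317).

528641203200

φ(17) = 17 − 1 = 16.
φ(89^3) = 89^2·(89−1) = 7921·88 = 697048.
φ(151) = 151 − 1 = 150.
φ(317) = 317 − 1 = 316.
Since φ is multiplicative, φ(573660769091) = 16 · 697048 · 150 · 316 = 528641203200.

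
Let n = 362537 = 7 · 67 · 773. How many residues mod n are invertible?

φ(362537) = 362537 · (1 − 1/7) · (1 − 1/67) · (1 − 1/773)
       = 362537 · 305712/362537 = 305712.

305712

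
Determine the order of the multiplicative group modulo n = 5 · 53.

208

φ(265) = 265 · (1 − 1/5) · (1 − 1/53)
       = 265 · 208/265 = 208.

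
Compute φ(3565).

2640

3565 = 5 · 23 · 31.
φ(5) = 5 − 1 = 4.
φ(23) = 23 − 1 = 22.
φ(31) = 31 − 1 = 30.
φ(3565) = 4 × 22 × 30 = 2640.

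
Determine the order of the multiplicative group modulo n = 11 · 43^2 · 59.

1047480

φ(1200001) = 1200001 · (1 − 1/11) · (1 − 1/43) · (1 − 1/59)
       = 1200001 · 24360/27907 = 1047480.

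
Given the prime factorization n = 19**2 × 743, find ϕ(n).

253764

φ(268223) = 268223 · (1 − 1/19) · (1 − 1/743)
       = 268223 · 13356/14117 = 253764.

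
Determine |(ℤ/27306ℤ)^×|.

8640

Prime factorization: 27306 = 2 * 3^2 * 37 * 41.
φ(2) = 2 − 1 = 1.
φ(3^2) = 3^1·(3−1) = 3·2 = 6.
φ(37) = 37 − 1 = 36.
φ(41) = 41 − 1 = 40.
φ(27306) = 1 × 6 × 36 × 40 = 8640.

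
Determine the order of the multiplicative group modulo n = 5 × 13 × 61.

2880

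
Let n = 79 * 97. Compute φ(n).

7488

φ(79) = 79 − 1 = 78.
φ(97) = 97 − 1 = 96.
Multiply: 78 · 96 = 7488.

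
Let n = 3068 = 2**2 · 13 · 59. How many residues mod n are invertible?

1392

φ(2^2) = 2^1·(2−1) = 2·1 = 2.
φ(13) = 13 − 1 = 12.
φ(59) = 59 − 1 = 58.
φ(3068) = 2 × 12 × 58 = 1392.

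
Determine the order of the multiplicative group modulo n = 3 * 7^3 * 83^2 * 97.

384185088

φ(3) = 3 − 1 = 2.
φ(7^3) = 7^3 − 7^2 = 343 − 49 = 294.
φ(83^2) = 83^2 − 83^1 = 6889 − 83 = 6806.
φ(97) = 97 − 1 = 96.
Since φ is multiplicative, φ(687611757) = 2 · 294 · 6806 · 96 = 384185088.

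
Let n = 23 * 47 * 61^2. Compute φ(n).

φ(23) = 23 − 1 = 22.
φ(47) = 47 − 1 = 46.
φ(61^2) = 61^2 − 61^1 = 3721 − 61 = 3660.
Since φ is multiplicative, φ(4022401) = 22 · 46 · 3660 = 3703920.

3703920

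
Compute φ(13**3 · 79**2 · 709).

8847547488

φ(13^3) = 13^3 − 13^2 = 2197 − 169 = 2028.
φ(79^2) = 79^2 − 79^1 = 6241 − 79 = 6162.
φ(709) = 709 − 1 = 708.
Since φ is multiplicative, φ(9721437193) = 2028 · 6162 · 708 = 8847547488.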